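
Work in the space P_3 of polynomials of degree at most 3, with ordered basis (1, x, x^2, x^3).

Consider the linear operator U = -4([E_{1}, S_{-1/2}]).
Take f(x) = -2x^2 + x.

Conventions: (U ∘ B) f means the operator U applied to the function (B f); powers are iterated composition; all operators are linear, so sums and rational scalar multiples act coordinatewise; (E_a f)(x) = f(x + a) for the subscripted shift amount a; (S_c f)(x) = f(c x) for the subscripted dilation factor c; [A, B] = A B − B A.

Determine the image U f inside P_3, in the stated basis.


S_{-1/2} f = -(1/2)x^2 - (1/2)x
E_{1} S_{-1/2} f = -(1/2)x^2 - (3/2)x - 1
E_{1} f = -2x^2 - 3x - 1
S_{-1/2} E_{1} f = -(1/2)x^2 + (3/2)x - 1
[E_{1}, S_{-1/2}] f = -3x
(-4([E_{1}, S_{-1/2}])) f = 12x

the result is g(x) = 12x


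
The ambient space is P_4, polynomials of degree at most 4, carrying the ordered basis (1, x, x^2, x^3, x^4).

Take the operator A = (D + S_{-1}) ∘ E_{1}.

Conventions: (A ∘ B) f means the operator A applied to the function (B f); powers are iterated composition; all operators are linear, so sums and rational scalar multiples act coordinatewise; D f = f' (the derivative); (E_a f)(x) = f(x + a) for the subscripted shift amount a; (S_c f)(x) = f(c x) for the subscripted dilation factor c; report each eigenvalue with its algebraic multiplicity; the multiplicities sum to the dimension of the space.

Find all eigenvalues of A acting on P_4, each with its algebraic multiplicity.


image of 1: 1
image of x: -x + 2
image of x^2: x^2 + 3
image of x^3: -x^3 + 6x^2 + 3x + 4
image of x^4: x^4 + 18x^2 + 8x + 5
the matrix is upper triangular; its diagonal is (1, -1, 1, -1, 1)
for a triangular matrix the eigenvalues are the diagonal entries, with algebraic multiplicity their repetition count

λ = -1 (multiplicity 2), λ = 1 (multiplicity 3)


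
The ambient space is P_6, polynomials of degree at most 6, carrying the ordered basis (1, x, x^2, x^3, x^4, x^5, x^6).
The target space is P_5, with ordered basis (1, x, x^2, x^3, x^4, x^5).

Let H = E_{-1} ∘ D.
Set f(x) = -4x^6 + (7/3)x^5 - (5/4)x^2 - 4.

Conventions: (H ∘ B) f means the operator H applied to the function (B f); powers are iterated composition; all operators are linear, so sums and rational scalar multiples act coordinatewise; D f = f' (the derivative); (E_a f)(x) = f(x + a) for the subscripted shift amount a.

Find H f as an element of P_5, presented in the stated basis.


D f = -24x^5 + (35/3)x^4 - (5/2)x
E_{-1} D f = -24x^5 + (395/3)x^4 - (860/3)x^3 + 310x^2 - (1015/6)x + 229/6

the result is g(x) = -24x^5 + (395/3)x^4 - (860/3)x^3 + 310x^2 - (1015/6)x + 229/6


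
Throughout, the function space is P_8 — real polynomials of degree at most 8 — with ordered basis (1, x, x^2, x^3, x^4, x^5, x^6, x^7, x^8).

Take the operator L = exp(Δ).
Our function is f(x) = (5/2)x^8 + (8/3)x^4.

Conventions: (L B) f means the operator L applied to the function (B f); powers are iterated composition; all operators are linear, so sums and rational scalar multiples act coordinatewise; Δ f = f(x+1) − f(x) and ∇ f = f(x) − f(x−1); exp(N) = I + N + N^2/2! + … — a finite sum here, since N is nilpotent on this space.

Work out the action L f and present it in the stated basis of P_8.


order-1 term: 20x^7 + 70x^6 + 140x^5 + 175x^4 + (452/3)x^3 + 86x^2 + (92/3)x + 31/6
order-2 term: 70x^6 + 420x^5 + 1225x^4 + 2100x^3 + 2186x^2 + 1292x + 2017/6
order-3 term: 140x^5 + 1050x^4 + 3500x^3 + 6300x^2 + (18092/3)x + 2431
order-4 term: 175x^4 + 1400x^3 + 4550x^2 + 7000x + 25531/6
order-5 term: 140x^3 + 1050x^2 + 2800x + 2625
order-6 term: 70x^2 + 420x + 665
order-7 term: 20x + 70
order-8 term: 5/2
the series for exp(Δ) f terminates at order 8
exp(Δ) f = (5/2)x^8 + 20x^7 + 140x^6 + 700x^5 + (7883/3)x^4 + (21872/3)x^3 + 14242x^2 + (52780/3)x + 10390

the result is g(x) = (5/2)x^8 + 20x^7 + 140x^6 + 700x^5 + (7883/3)x^4 + (21872/3)x^3 + 14242x^2 + (52780/3)x + 10390


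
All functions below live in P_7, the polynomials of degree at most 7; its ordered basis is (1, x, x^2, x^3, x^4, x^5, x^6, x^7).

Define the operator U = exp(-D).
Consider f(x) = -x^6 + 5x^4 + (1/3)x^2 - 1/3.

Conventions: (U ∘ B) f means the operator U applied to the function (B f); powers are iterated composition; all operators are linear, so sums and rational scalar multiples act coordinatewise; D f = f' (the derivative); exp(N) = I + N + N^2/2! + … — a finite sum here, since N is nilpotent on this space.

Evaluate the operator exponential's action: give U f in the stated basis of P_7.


order-1 term: 6x^5 - 20x^3 - (2/3)x
order-2 term: -15x^4 + 30x^2 + 1/3
order-3 term: 20x^3 - 20x
order-4 term: -15x^2 + 5
order-5 term: 6x
order-6 term: -1
the series for exp(-D) f terminates at order 6
exp(-D) f = -x^6 + 6x^5 - 10x^4 + (46/3)x^2 - (44/3)x + 4

the image equals g(x) = -x^6 + 6x^5 - 10x^4 + (46/3)x^2 - (44/3)x + 4


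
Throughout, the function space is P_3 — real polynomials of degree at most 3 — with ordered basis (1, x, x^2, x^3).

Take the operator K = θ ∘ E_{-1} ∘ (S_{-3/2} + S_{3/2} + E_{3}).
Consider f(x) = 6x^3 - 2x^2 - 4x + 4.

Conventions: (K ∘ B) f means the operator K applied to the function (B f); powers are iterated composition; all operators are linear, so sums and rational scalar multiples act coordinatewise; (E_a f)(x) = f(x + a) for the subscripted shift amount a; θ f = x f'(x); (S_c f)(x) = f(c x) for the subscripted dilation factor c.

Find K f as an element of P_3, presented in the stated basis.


the result is g(x) = 18x^3 + 50x^2 + 78x

S_{-3/2} f = -(81/4)x^3 - (9/2)x^2 + 6x + 4
S_{3/2} f = (81/4)x^3 - (9/2)x^2 - 6x + 4
E_{3} f = 6x^3 + 52x^2 + 146x + 136
(S_{-3/2} + S_{3/2} + E_{3}) f = 6x^3 + 43x^2 + 146x + 144
E_{-1} (S_{-3/2} + S_{3/2} + E_{3}) f = 6x^3 + 25x^2 + 78x + 35
θ E_{-1} (S_{-3/2} + S_{3/2} + E_{3}) f = 18x^3 + 50x^2 + 78x


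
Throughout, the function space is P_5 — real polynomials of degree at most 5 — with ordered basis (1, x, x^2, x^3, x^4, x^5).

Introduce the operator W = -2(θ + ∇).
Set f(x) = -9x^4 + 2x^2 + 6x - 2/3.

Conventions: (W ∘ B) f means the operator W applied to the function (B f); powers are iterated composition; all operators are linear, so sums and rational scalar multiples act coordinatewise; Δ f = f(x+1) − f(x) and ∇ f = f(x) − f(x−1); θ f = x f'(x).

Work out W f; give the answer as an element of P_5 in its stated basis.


θ f = -36x^4 + 4x^2 + 6x
∇ f = -36x^3 + 54x^2 - 32x + 13
(θ + ∇) f = -36x^4 - 36x^3 + 58x^2 - 26x + 13
(-2(θ + ∇)) f = 72x^4 + 72x^3 - 116x^2 + 52x - 26

the result is g(x) = 72x^4 + 72x^3 - 116x^2 + 52x - 26


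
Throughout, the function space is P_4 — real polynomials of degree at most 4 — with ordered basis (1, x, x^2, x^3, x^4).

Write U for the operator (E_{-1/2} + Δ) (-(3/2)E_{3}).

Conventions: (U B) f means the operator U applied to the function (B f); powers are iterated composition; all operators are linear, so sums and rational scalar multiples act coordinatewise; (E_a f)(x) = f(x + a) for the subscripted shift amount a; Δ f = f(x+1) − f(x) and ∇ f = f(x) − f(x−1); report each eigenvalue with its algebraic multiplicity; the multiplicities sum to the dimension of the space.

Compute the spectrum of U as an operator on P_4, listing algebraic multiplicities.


λ = -3/2 (multiplicity 5)

image of 1: -3/2
image of x: -(3/2)x - 21/4
image of x^2: -(3/2)x^2 - (21/2)x - 159/8
image of x^3: -(3/2)x^3 - (63/4)x^2 - (477/8)x - 1263/16
image of x^4: -(3/2)x^4 - 21x^3 - (477/4)x^2 - (1263/4)x - 10275/32
the matrix is upper triangular; its diagonal is (-3/2, -3/2, -3/2, -3/2, -3/2)
for a triangular matrix the eigenvalues are the diagonal entries, with algebraic multiplicity their repetition count


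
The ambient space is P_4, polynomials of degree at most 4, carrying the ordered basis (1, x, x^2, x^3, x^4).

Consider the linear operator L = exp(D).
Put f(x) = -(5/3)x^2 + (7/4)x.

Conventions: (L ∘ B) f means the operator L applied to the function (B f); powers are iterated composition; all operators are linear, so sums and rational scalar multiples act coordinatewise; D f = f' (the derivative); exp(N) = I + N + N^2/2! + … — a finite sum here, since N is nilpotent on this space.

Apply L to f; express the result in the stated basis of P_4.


order-1 term: -(10/3)x + 7/4
order-2 term: -5/3
the series for exp(D) f terminates at order 2
exp(D) f = -(5/3)x^2 - (19/12)x + 1/12

the image equals g(x) = -(5/3)x^2 - (19/12)x + 1/12


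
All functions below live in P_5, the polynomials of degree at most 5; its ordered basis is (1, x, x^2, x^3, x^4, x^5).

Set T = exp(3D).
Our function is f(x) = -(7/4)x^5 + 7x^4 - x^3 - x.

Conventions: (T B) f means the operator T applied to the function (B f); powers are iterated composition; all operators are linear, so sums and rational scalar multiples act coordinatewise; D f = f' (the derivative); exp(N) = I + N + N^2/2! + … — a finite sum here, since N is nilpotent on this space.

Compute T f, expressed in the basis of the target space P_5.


the image equals g(x) = -(7/4)x^5 - (77/4)x^4 - (149/2)x^3 - (207/2)x^2 + (77/4)x + 447/4

order-1 term: -(105/4)x^4 + 84x^3 - 9x^2 - 3
order-2 term: -(315/2)x^3 + 378x^2 - 27x
order-3 term: -(945/2)x^2 + 756x - 27
order-4 term: -(2835/4)x + 567
order-5 term: -1701/4
the series for exp(3D) f terminates at order 5
exp(3D) f = -(7/4)x^5 - (77/4)x^4 - (149/2)x^3 - (207/2)x^2 + (77/4)x + 447/4


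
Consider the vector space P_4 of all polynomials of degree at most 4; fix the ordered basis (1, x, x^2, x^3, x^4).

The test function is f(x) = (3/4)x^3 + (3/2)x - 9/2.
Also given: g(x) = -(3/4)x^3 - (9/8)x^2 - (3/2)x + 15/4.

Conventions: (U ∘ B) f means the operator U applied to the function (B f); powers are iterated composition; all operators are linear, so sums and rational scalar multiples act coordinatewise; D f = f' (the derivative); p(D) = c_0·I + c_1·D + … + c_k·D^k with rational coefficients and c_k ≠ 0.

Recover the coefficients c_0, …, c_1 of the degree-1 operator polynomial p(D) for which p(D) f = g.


p(D) = -I − (1/2)·D, i.e. c_0 = -1, c_1 = -1/2

D^0 f = (3/4)x^3 + (3/2)x - 9/2
D^1 f = (9/4)x^2 + 3/2
matching coefficients of g against c_0 f + c_1 Df + … from the top degree down determines the c_i
solution: c_0 = -1, c_1 = -1/2


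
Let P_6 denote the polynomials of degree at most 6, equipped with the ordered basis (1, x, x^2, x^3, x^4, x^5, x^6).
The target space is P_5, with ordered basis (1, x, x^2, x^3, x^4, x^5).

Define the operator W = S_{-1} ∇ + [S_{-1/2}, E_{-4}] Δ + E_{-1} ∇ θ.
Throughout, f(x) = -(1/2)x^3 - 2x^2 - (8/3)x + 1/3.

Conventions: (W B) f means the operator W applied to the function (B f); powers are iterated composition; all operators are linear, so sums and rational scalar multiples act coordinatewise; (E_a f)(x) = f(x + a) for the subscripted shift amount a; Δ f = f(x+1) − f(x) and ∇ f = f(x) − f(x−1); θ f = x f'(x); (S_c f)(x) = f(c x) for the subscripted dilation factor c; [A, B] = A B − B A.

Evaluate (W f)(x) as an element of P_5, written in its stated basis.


the result is g(x) = -6x^2 - x + 38/3

∇ f = -(3/2)x^2 - (5/2)x - 7/6
S_{-1} ∇ f = -(3/2)x^2 + (5/2)x - 7/6
Δ f = -(3/2)x^2 - (11/2)x - 31/6
E_{-4} Δ f = -(3/2)x^2 + (13/2)x - 43/6
S_{-1/2} E_{-4} Δ f = -(3/8)x^2 - (13/4)x - 43/6
S_{-1/2} Δ f = -(3/8)x^2 + (11/4)x - 31/6
E_{-4} S_{-1/2} Δ f = -(3/8)x^2 + (23/4)x - 133/6
[S_{-1/2}, E_{-4}] Δ f = -9x + 15
θ f = -(3/2)x^3 - 4x^2 - (8/3)x
∇ θ f = -(9/2)x^2 - (7/2)x - 1/6
E_{-1} ∇ θ f = -(9/2)x^2 + (11/2)x - 7/6
(S_{-1} ∇ + [S_{-1/2}, E_{-4}] Δ + E_{-1} ∇ θ) f = -6x^2 - x + 38/3


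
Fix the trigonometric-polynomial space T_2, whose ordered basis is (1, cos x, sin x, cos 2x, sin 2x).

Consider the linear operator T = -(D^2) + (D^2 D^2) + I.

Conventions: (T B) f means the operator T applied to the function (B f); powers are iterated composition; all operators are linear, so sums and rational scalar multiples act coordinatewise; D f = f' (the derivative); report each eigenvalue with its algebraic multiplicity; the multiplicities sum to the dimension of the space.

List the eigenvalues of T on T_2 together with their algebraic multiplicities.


image of 1: 1
image of cos x: 3cos x
image of sin x: 3sin x
image of cos 2x: 21cos 2x
image of sin 2x: 21sin 2x
the matrix is diagonal; its diagonal is (1, 3, 3, 21, 21)
for a triangular matrix the eigenvalues are the diagonal entries, with algebraic multiplicity their repetition count

λ = 1 (multiplicity 1), λ = 3 (multiplicity 2), λ = 21 (multiplicity 2)


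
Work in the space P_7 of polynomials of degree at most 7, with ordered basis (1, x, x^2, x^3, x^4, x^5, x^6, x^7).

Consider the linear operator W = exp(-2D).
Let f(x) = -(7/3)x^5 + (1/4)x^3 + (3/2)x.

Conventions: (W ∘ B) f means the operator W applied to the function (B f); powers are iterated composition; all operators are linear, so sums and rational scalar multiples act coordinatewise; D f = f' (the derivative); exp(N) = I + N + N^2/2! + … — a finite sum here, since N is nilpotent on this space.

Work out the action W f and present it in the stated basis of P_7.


order-1 term: (70/3)x^4 - (3/2)x^2 - 3
order-2 term: -(280/3)x^3 + 3x
order-3 term: (560/3)x^2 - 2
order-4 term: -(560/3)x
order-5 term: 224/3
the series for exp(-2D) f terminates at order 5
exp(-2D) f = -(7/3)x^5 + (70/3)x^4 - (1117/12)x^3 + (1111/6)x^2 - (1093/6)x + 209/3

the result is g(x) = -(7/3)x^5 + (70/3)x^4 - (1117/12)x^3 + (1111/6)x^2 - (1093/6)x + 209/3


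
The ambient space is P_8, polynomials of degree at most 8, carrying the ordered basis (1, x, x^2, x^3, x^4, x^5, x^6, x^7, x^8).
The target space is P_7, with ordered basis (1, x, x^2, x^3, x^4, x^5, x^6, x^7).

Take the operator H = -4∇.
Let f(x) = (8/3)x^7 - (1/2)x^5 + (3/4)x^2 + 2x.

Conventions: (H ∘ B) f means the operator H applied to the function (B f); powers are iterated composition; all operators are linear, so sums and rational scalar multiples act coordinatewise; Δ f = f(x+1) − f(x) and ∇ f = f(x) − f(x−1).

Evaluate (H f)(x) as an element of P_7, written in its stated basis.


the result is g(x) = -(224/3)x^6 + 224x^5 - (1090/3)x^4 + (1060/3)x^3 - 204x^2 + (176/3)x - 41/3

∇ f = (56/3)x^6 - 56x^5 + (545/6)x^4 - (265/3)x^3 + 51x^2 - (44/3)x + 41/12
(-4∇) f = -(224/3)x^6 + 224x^5 - (1090/3)x^4 + (1060/3)x^3 - 204x^2 + (176/3)x - 41/3


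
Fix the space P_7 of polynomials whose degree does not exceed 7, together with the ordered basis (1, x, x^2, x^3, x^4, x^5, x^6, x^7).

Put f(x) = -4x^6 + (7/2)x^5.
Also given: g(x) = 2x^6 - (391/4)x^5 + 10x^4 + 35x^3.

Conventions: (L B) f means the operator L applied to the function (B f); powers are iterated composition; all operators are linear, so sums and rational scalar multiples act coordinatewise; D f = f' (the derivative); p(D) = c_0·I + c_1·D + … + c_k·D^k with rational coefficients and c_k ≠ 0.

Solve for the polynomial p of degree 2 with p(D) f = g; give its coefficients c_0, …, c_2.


D^0 f = -4x^6 + (7/2)x^5
D^1 f = -24x^5 + (35/2)x^4
D^2 f = -120x^4 + 70x^3
matching coefficients of g against c_0 f + c_1 Df + … from the top degree down determines the c_i
solution: c_0 = -1/2, c_1 = 4, c_2 = 1/2

c_0 = -1/2, c_1 = 4, c_2 = 1/2


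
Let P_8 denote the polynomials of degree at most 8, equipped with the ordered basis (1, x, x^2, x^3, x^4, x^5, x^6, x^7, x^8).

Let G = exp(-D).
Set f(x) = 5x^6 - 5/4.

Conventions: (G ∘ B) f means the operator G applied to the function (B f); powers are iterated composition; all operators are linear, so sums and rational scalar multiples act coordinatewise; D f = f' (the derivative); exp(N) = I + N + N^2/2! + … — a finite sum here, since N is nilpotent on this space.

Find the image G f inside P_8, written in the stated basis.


g(x) = 5x^6 - 30x^5 + 75x^4 - 100x^3 + 75x^2 - 30x + 15/4

order-1 term: -30x^5
order-2 term: 75x^4
order-3 term: -100x^3
order-4 term: 75x^2
order-5 term: -30x
order-6 term: 5
the series for exp(-D) f terminates at order 6
exp(-D) f = 5x^6 - 30x^5 + 75x^4 - 100x^3 + 75x^2 - 30x + 15/4


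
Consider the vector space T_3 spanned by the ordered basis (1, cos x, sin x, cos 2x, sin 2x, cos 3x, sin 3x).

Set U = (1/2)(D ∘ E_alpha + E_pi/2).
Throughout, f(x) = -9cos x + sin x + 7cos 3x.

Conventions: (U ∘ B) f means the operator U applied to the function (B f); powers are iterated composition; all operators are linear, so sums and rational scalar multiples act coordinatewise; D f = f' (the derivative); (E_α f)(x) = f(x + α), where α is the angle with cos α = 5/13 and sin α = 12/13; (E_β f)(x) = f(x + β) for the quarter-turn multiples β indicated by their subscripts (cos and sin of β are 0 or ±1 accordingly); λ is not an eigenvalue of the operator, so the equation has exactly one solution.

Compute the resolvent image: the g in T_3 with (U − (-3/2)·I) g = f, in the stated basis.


write g with unknown coordinates in the stated basis and equate coefficients in (U − (-3/2)·I) g = f
solving from the highest basis element down gives g = -(58/9)cos x - (10/3)sin x + (127050/68857)cos 3x - (116228/68857)sin 3x
check: U g = (2/3)cos x + 6sin x + (291424/68857)cos 3x + (174342/68857)sin 3x
so U g − (-3/2)·g = -9cos x + sin x + 7cos 3x = f ✓

g(x) = -(58/9)cos x - (10/3)sin x + (127050/68857)cos 3x - (116228/68857)sin 3x


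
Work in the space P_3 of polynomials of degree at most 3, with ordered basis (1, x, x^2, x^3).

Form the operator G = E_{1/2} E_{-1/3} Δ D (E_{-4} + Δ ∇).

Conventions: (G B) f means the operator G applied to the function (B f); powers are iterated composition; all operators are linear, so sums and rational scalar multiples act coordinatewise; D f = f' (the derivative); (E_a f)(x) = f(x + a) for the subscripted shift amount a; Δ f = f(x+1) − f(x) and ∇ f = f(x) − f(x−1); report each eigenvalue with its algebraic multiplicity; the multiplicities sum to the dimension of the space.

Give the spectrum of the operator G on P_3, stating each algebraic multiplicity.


λ = 0 (multiplicity 4)

image of 1: 0
image of x: 0
image of x^2: 2
image of x^3: 6x - 20
the matrix is upper triangular; its diagonal is (0, 0, 0, 0)
for a triangular matrix the eigenvalues are the diagonal entries, with algebraic multiplicity their repetition count


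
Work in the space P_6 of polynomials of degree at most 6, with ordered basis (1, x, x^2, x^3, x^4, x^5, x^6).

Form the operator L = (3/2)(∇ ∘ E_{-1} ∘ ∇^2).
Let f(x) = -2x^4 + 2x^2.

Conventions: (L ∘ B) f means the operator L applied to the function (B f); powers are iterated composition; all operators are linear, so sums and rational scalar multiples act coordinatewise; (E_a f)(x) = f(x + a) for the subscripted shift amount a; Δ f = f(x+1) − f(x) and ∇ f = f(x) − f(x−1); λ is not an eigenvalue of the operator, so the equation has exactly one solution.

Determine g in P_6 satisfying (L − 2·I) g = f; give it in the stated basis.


the result is g(x) = x^4 - x^2 + 18x - 45

write g with unknown coordinates in the stated basis and equate coefficients in (L − 2·I) g = f
solving from the highest basis element down gives g = x^4 - x^2 + 18x - 45
check: L g = 36x - 90
so L g − 2·g = -2x^4 + 2x^2 = f ✓


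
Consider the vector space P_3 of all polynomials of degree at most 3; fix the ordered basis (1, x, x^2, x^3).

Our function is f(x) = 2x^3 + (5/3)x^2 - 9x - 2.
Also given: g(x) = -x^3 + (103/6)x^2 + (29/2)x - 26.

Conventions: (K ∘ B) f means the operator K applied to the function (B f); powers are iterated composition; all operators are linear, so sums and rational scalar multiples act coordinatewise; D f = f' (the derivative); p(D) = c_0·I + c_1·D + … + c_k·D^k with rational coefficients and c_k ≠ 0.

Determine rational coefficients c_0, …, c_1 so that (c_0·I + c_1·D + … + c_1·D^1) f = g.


D^0 f = 2x^3 + (5/3)x^2 - 9x - 2
D^1 f = 6x^2 + (10/3)x - 9
matching coefficients of g against c_0 f + c_1 Df + … from the top degree down determines the c_i
solution: c_0 = -1/2, c_1 = 3

c_0 = -1/2, c_1 = 3


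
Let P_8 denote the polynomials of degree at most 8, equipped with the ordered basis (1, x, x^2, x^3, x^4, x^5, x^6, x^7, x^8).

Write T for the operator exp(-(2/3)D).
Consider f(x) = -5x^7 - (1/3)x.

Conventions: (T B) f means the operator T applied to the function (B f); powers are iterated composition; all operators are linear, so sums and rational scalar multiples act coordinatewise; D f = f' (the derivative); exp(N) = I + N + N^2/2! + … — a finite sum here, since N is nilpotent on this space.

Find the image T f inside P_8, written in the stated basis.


order-1 term: (70/3)x^6 + 2/9
order-2 term: -(140/3)x^5
order-3 term: (1400/27)x^4
order-4 term: -(2800/81)x^3
order-5 term: (1120/81)x^2
order-6 term: -(2240/729)x
order-7 term: 640/2187
the series for exp(-(2/3)D) f terminates at order 7
exp(-(2/3)D) f = -5x^7 + (70/3)x^6 - (140/3)x^5 + (1400/27)x^4 - (2800/81)x^3 + (1120/81)x^2 - (2483/729)x + 1126/2187

the image equals g(x) = -5x^7 + (70/3)x^6 - (140/3)x^5 + (1400/27)x^4 - (2800/81)x^3 + (1120/81)x^2 - (2483/729)x + 1126/2187


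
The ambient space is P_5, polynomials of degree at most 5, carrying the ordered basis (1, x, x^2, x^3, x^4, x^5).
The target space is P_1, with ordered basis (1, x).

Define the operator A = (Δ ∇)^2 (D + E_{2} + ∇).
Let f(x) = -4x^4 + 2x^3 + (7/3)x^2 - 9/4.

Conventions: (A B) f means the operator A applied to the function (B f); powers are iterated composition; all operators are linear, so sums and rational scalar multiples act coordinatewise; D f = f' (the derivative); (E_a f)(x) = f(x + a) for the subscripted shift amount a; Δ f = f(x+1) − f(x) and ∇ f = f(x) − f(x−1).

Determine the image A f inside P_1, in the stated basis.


D f = -16x^3 + 6x^2 + (14/3)x
E_{2} f = -4x^4 - 30x^3 - (245/3)x^2 - (284/3)x - 491/12
∇ f = -16x^3 + 30x^2 - (52/3)x + 11/3
(D + E_{2} + ∇) f = -4x^4 - 62x^3 - (137/3)x^2 - (322/3)x - 149/4
∇ (D + E_{2} + ∇) f = -16x^3 - 162x^2 + (236/3)x - 359/3
Δ ∇ (D + E_{2} + ∇) f = -48x^2 - 372x - 298/3
∇ (Δ ∇) (D + E_{2} + ∇) f = -96x - 324
Δ ∇ (Δ ∇) (D + E_{2} + ∇) f = -96

g(x) = -96


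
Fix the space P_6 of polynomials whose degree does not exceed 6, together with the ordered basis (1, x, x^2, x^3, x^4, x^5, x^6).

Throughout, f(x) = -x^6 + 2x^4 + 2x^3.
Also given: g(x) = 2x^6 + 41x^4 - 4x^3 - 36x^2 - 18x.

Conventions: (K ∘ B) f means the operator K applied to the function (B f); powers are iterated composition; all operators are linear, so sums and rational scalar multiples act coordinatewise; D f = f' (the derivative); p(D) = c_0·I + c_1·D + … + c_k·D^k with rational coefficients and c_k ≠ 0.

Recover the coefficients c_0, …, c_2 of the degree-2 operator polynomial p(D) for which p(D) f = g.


p(D) = -2·I − (3/2)·D^2, i.e. c_0 = -2, c_1 = 0, c_2 = -3/2

D^0 f = -x^6 + 2x^4 + 2x^3
D^1 f = -6x^5 + 8x^3 + 6x^2
D^2 f = -30x^4 + 24x^2 + 12x
matching coefficients of g against c_0 f + c_1 Df + … from the top degree down determines the c_i
solution: c_0 = -2, c_1 = 0, c_2 = -3/2


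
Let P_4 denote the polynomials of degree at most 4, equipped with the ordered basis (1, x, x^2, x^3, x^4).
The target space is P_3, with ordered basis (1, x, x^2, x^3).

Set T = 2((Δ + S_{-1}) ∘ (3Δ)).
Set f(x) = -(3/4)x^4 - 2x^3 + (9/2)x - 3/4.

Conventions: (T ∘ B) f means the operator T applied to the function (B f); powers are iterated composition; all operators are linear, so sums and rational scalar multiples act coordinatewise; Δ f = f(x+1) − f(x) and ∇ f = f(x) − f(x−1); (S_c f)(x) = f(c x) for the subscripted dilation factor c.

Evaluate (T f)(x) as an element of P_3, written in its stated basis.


the image equals g(x) = 18x^3 - 117x^2 - 126x - 249/2

Δ f = -3x^3 - (21/2)x^2 - 9x + 7/4
(3Δ) f = -9x^3 - (63/2)x^2 - 27x + 21/4
Δ (3Δ) f = -27x^2 - 90x - 135/2
S_{-1} (3Δ) f = 9x^3 - (63/2)x^2 + 27x + 21/4
(Δ + S_{-1}) (3Δ) f = 9x^3 - (117/2)x^2 - 63x - 249/4
(2((Δ + S_{-1}) ∘ (3Δ))) f = 18x^3 - 117x^2 - 126x - 249/2


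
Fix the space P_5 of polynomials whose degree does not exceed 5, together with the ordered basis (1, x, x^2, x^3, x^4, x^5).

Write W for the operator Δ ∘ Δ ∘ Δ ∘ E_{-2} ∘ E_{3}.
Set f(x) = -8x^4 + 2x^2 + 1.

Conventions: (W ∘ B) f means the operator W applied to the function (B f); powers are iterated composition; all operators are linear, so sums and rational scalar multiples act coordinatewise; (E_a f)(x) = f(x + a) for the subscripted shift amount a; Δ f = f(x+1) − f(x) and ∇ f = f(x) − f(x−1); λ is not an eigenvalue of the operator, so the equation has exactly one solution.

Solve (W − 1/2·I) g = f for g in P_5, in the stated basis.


write g with unknown coordinates in the stated basis and equate coefficients in (W − 1/2·I) g = f
solving from the highest basis element down gives g = 16x^4 - 4x^2 + 768x + 1918
check: W g = 384x + 960
so W g − 1/2·g = -8x^4 + 2x^2 + 1 = f ✓

the result is g(x) = 16x^4 - 4x^2 + 768x + 1918


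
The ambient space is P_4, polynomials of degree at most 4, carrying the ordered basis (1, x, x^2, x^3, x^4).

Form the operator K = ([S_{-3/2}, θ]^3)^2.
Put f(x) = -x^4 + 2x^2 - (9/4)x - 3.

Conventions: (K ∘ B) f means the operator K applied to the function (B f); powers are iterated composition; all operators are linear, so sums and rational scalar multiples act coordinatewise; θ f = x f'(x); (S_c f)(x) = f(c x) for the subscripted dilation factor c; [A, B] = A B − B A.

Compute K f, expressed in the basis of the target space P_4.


θ f = -4x^4 + 4x^2 - (9/4)x
S_{-3/2} θ f = -(81/4)x^4 + 9x^2 + (27/8)x
S_{-3/2} f = -(81/16)x^4 + (9/2)x^2 + (27/8)x - 3
θ S_{-3/2} f = -(81/4)x^4 + 9x^2 + (27/8)x
[S_{-3/2}, θ] f = 0
θ [S_{-3/2}, θ] f = 0
S_{-3/2} θ [S_{-3/2}, θ] f = 0
S_{-3/2} [S_{-3/2}, θ] f = 0
θ S_{-3/2} [S_{-3/2}, θ] f = 0
[S_{-3/2}, θ] [S_{-3/2}, θ] f = 0
θ [S_{-3/2}, θ] [S_{-3/2}, θ] f = 0
S_{-3/2} θ [S_{-3/2}, θ] [S_{-3/2}, θ] f = 0
S_{-3/2} [S_{-3/2}, θ] [S_{-3/2}, θ] f = 0
θ S_{-3/2} [S_{-3/2}, θ] [S_{-3/2}, θ] f = 0
[S_{-3/2}, θ] [S_{-3/2}, θ] [S_{-3/2}, θ] f = 0
θ [S_{-3/2}, θ]^3 f = 0
S_{-3/2} θ [S_{-3/2}, θ]^3 f = 0
S_{-3/2} [S_{-3/2}, θ]^3 f = 0
θ S_{-3/2} [S_{-3/2}, θ]^3 f = 0
[S_{-3/2}, θ] [S_{-3/2}, θ]^3 f = 0
θ [S_{-3/2}, θ] [S_{-3/2}, θ]^3 f = 0
S_{-3/2} θ [S_{-3/2}, θ] [S_{-3/2}, θ]^3 f = 0
S_{-3/2} [S_{-3/2}, θ] [S_{-3/2}, θ]^3 f = 0
θ S_{-3/2} [S_{-3/2}, θ] [S_{-3/2}, θ]^3 f = 0
[S_{-3/2}, θ] [S_{-3/2}, θ] [S_{-3/2}, θ]^3 f = 0
θ [S_{-3/2}, θ] [S_{-3/2}, θ] [S_{-3/2}, θ]^3 f = 0
S_{-3/2} θ [S_{-3/2}, θ] [S_{-3/2}, θ] [S_{-3/2}, θ]^3 f = 0
S_{-3/2} [S_{-3/2}, θ] [S_{-3/2}, θ] [S_{-3/2}, θ]^3 f = 0
θ S_{-3/2} [S_{-3/2}, θ] [S_{-3/2}, θ] [S_{-3/2}, θ]^3 f = 0
[S_{-3/2}, θ] [S_{-3/2}, θ] [S_{-3/2}, θ] [S_{-3/2}, θ]^3 f = 0

the result is g(x) = 0


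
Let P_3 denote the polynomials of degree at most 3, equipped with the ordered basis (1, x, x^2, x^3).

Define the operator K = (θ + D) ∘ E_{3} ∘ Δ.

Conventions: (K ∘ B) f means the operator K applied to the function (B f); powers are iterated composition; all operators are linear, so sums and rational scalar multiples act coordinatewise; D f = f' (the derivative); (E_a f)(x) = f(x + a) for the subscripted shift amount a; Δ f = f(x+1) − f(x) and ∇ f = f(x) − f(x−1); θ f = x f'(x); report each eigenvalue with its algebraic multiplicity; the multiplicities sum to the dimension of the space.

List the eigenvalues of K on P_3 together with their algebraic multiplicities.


λ = 0 (multiplicity 4)

image of 1: 0
image of x: 0
image of x^2: 2x + 2
image of x^3: 6x^2 + 27x + 21
the matrix is upper triangular; its diagonal is (0, 0, 0, 0)
for a triangular matrix the eigenvalues are the diagonal entries, with algebraic multiplicity their repetition count


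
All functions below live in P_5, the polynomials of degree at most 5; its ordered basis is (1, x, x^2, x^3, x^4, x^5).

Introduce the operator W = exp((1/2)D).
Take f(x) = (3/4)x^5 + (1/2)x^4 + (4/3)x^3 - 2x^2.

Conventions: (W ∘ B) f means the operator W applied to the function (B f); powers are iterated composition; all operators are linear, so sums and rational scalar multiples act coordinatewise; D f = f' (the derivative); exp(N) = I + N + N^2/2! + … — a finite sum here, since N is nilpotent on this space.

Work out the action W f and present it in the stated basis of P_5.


order-1 term: (15/8)x^4 + x^3 + 2x^2 - 2x
order-2 term: (15/8)x^3 + (3/4)x^2 + x - 1/2
order-3 term: (15/16)x^2 + (1/4)x + 1/6
order-4 term: (15/64)x + 1/32
order-5 term: 3/128
the series for exp((1/2)D) f terminates at order 5
exp((1/2)D) f = (3/4)x^5 + (19/8)x^4 + (101/24)x^3 + (27/16)x^2 - (33/64)x - 107/384

g(x) = (3/4)x^5 + (19/8)x^4 + (101/24)x^3 + (27/16)x^2 - (33/64)x - 107/384


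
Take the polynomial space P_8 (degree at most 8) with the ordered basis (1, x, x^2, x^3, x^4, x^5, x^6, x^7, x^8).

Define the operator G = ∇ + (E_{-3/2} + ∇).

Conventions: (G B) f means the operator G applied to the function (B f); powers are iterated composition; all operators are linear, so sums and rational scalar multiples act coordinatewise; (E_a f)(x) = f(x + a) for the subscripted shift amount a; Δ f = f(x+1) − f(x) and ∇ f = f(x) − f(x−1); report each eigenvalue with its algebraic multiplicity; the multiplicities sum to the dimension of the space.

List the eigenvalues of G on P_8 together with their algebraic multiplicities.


image of 1: 1
image of x: x + 1/2
image of x^2: x^2 + x + 1/4
image of x^3: x^3 + (3/2)x^2 + (3/4)x - 11/8
image of x^4: x^4 + 2x^3 + (3/2)x^2 - (11/2)x + 49/16
image of x^5: x^5 + (5/2)x^4 + (5/2)x^3 - (55/4)x^2 + (245/16)x - 179/32
image of x^6: x^6 + 3x^5 + (15/4)x^4 - (55/2)x^3 + (735/16)x^2 - (537/16)x + 601/64
image of x^7: x^7 + (7/2)x^6 + (21/4)x^5 - (385/8)x^4 + (1715/16)x^3 - (3759/32)x^2 + (4207/64)x - 1931/128
image of x^8: x^8 + 4x^7 + 7x^6 - 77x^5 + (1715/8)x^4 - (1253/4)x^3 + (4207/16)x^2 - (1931/16)x + 6049/256
the matrix is upper triangular; its diagonal is (1, 1, 1, 1, 1, 1, 1, 1, 1)
for a triangular matrix the eigenvalues are the diagonal entries, with algebraic multiplicity their repetition count

λ = 1 (multiplicity 9)


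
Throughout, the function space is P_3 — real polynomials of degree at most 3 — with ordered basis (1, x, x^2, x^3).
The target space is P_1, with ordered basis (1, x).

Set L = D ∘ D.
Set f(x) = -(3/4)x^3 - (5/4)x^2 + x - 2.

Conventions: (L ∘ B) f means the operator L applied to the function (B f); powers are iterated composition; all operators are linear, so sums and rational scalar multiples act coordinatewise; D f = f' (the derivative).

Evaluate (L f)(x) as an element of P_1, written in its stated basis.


the image equals g(x) = -(9/2)x - 5/2

D f = -(9/4)x^2 - (5/2)x + 1
D D f = -(9/2)x - 5/2


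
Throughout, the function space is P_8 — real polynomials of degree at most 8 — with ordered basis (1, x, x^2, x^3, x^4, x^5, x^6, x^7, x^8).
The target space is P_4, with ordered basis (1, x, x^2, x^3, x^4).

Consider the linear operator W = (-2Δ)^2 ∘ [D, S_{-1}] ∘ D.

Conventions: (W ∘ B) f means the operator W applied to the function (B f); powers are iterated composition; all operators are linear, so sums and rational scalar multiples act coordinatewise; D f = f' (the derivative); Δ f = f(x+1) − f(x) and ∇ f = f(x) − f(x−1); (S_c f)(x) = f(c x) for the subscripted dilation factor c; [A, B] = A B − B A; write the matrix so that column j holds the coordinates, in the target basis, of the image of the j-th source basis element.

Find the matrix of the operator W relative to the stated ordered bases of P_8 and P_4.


the matrix is [[0, 0, 0, 0, -192, 960, -3360, 10080, -27776]; [0, 0, 0, 0, 0, 960, -5760, 23520, -80640]; [0, 0, 0, 0, 0, 0, -2880, 20160, -94080]; [0, 0, 0, 0, 0, 0, 0, 6720, -53760]; [0, 0, 0, 0, 0, 0, 0, 0, -13440]] (rows listed top to bottom)

image of 1: 0
image of x: 0
image of x^2: 0
image of x^3: 0
image of x^4: -192
image of x^5: 960x + 960
image of x^6: -2880x^2 - 5760x - 3360
image of x^7: 6720x^3 + 20160x^2 + 23520x + 10080
image of x^8: -13440x^4 - 53760x^3 - 94080x^2 - 80640x - 27776
each image's coordinates form column j of the matrix


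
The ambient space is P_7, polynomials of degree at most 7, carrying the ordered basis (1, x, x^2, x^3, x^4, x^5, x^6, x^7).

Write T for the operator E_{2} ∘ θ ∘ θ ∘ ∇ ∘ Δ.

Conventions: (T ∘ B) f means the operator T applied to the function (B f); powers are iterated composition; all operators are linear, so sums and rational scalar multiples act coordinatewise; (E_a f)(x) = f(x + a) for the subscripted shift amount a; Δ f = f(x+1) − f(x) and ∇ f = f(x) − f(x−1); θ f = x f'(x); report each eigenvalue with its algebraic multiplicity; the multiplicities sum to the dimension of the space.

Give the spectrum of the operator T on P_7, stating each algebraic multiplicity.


λ = 0 (multiplicity 8)

image of 1: 0
image of x: 0
image of x^2: 0
image of x^3: 6x + 12
image of x^4: 48x^2 + 192x + 192
image of x^5: 180x^3 + 1080x^2 + 2170x + 1460
image of x^6: 480x^4 + 3840x^3 + 11640x^2 + 15840x + 8160
image of x^7: 1050x^5 + 10500x^4 + 42630x^3 + 87780x^2 + 91574x + 38668
the matrix is upper triangular; its diagonal is (0, 0, 0, 0, 0, 0, 0, 0)
for a triangular matrix the eigenvalues are the diagonal entries, with algebraic multiplicity their repetition count


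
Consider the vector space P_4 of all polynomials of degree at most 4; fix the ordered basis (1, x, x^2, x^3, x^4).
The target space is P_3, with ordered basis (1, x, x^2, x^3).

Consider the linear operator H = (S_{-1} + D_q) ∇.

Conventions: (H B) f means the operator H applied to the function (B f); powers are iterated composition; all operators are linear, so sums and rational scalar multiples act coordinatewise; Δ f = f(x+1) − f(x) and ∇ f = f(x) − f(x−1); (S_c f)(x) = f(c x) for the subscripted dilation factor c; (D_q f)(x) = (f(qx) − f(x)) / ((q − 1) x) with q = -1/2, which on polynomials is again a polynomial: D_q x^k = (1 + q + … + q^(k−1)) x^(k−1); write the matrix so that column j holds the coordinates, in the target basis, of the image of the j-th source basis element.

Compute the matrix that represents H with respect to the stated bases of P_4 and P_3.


the matrix is [[0, 1, 1, -2, 3]; [0, 0, -2, 9/2, -7]; [0, 0, 0, 3, -3]; [0, 0, 0, 0, -4]] (rows listed top to bottom)

image of 1: 0
image of x: 1
image of x^2: -2x + 1
image of x^3: 3x^2 + (9/2)x - 2
image of x^4: -4x^3 - 3x^2 - 7x + 3
each image's coordinates form column j of the matrix


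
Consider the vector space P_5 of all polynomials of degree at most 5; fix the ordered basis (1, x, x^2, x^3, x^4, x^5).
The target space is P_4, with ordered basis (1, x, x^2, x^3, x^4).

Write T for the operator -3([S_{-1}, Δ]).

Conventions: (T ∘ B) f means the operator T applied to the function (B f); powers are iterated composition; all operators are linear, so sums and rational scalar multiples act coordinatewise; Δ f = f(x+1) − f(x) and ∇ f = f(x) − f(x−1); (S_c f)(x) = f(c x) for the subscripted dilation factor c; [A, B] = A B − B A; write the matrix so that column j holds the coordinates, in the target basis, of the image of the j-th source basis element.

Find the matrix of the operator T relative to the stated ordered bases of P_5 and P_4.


image of 1: 0
image of x: -6
image of x^2: 12x
image of x^3: -18x^2 - 6
image of x^4: 24x^3 + 24x
image of x^5: -30x^4 - 60x^2 - 6
each image's coordinates form column j of the matrix

the matrix is [[0, -6, 0, -6, 0, -6]; [0, 0, 12, 0, 24, 0]; [0, 0, 0, -18, 0, -60]; [0, 0, 0, 0, 24, 0]; [0, 0, 0, 0, 0, -30]] (rows listed top to bottom)


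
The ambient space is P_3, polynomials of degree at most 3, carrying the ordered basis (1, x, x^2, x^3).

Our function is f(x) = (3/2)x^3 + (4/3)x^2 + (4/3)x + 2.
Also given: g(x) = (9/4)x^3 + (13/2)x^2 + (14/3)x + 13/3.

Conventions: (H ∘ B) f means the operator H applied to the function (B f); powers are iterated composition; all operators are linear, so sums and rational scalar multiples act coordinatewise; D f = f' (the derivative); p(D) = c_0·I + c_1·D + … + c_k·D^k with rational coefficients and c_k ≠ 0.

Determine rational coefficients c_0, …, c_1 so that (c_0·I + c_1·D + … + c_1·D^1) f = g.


D^0 f = (3/2)x^3 + (4/3)x^2 + (4/3)x + 2
D^1 f = (9/2)x^2 + (8/3)x + 4/3
matching coefficients of g against c_0 f + c_1 Df + … from the top degree down determines the c_i
solution: c_0 = 3/2, c_1 = 1

p(D) = (3/2)·I + D, i.e. c_0 = 3/2, c_1 = 1


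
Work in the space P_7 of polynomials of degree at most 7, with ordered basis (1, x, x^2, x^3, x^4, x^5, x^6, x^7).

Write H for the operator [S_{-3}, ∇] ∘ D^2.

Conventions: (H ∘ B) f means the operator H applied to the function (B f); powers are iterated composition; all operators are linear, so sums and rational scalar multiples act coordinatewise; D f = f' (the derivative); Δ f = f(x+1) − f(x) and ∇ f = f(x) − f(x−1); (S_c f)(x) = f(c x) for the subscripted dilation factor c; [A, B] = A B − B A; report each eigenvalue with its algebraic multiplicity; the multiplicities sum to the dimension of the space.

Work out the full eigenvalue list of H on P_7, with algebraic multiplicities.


λ = 0 (multiplicity 8)

image of 1: 0
image of x: 0
image of x^2: 0
image of x^3: 24
image of x^4: -288x + 96
image of x^5: 2160x^2 - 1440x + 560
image of x^6: -12960x^3 + 12960x^2 - 10080x + 2400
image of x^7: 68040x^4 - 90720x^3 + 105840x^2 - 50400x + 10248
the matrix is upper triangular; its diagonal is (0, 0, 0, 0, 0, 0, 0, 0)
for a triangular matrix the eigenvalues are the diagonal entries, with algebraic multiplicity their repetition count


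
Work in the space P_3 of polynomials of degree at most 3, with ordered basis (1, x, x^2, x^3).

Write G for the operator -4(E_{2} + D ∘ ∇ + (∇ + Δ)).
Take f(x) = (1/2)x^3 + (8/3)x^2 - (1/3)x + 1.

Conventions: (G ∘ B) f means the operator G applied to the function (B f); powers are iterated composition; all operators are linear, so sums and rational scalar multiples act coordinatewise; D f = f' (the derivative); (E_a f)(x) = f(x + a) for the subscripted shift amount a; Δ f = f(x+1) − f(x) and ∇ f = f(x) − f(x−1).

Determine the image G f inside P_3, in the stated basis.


the result is g(x) = -2x^3 - (104/3)x^2 - 120x - 230/3

E_{2} f = (1/2)x^3 + (17/3)x^2 + (49/3)x + 15
∇ f = (3/2)x^2 + (23/6)x - 5/2
D ∇ f = 3x + 23/6
∇ f = (3/2)x^2 + (23/6)x - 5/2
Δ f = (3/2)x^2 + (41/6)x + 17/6
(∇ + Δ) f = 3x^2 + (32/3)x + 1/3
(E_{2} + D ∘ ∇ + (∇ + Δ)) f = (1/2)x^3 + (26/3)x^2 + 30x + 115/6
(-4(E_{2} + D ∘ ∇ + (∇ + Δ))) f = -2x^3 - (104/3)x^2 - 120x - 230/3


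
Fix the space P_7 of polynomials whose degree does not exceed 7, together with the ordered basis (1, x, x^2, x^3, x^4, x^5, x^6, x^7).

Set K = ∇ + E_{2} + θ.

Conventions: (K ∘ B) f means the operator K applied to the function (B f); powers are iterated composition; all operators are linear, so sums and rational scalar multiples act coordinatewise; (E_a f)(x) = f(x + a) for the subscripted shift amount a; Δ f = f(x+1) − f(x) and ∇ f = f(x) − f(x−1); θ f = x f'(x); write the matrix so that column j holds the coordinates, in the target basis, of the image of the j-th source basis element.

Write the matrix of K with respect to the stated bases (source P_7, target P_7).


image of 1: 1
image of x: 2x + 3
image of x^2: 3x^2 + 6x + 3
image of x^3: 4x^3 + 9x^2 + 9x + 9
image of x^4: 5x^4 + 12x^3 + 18x^2 + 36x + 15
image of x^5: 6x^5 + 15x^4 + 30x^3 + 90x^2 + 75x + 33
image of x^6: 7x^6 + 18x^5 + 45x^4 + 180x^3 + 225x^2 + 198x + 63
image of x^7: 8x^7 + 21x^6 + 63x^5 + 315x^4 + 525x^3 + 693x^2 + 441x + 129
each image's coordinates form column j of the matrix

the matrix is [[1, 3, 3, 9, 15, 33, 63, 129]; [0, 2, 6, 9, 36, 75, 198, 441]; [0, 0, 3, 9, 18, 90, 225, 693]; [0, 0, 0, 4, 12, 30, 180, 525]; [0, 0, 0, 0, 5, 15, 45, 315]; [0, 0, 0, 0, 0, 6, 18, 63]; [0, 0, 0, 0, 0, 0, 7, 21]; [0, 0, 0, 0, 0, 0, 0, 8]] (rows listed top to bottom)


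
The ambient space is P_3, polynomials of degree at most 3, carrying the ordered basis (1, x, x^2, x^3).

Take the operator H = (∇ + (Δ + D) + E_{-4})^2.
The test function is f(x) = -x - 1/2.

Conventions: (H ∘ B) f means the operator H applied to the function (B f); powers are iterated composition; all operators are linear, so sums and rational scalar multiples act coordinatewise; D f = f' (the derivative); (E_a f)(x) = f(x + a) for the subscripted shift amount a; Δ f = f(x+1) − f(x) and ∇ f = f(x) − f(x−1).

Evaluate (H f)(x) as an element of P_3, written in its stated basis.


the image equals g(x) = -x + 3/2

∇ f = -1
Δ f = -1
D f = -1
(Δ + D) f = -2
E_{-4} f = -x + 7/2
(∇ + (Δ + D) + E_{-4}) f = -x + 1/2
∇ (∇ + (Δ + D) + E_{-4}) f = -1
Δ (∇ + (Δ + D) + E_{-4}) f = -1
D (∇ + (Δ + D) + E_{-4}) f = -1
(Δ + D) (∇ + (Δ + D) + E_{-4}) f = -2
E_{-4} (∇ + (Δ + D) + E_{-4}) f = -x + 9/2
(∇ + (Δ + D) + E_{-4}) (∇ + (Δ + D) + E_{-4}) f = -x + 3/2
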